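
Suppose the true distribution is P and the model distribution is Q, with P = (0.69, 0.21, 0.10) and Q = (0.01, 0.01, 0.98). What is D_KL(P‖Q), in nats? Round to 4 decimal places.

D(P‖Q) = Σ p·ln(p/q).
  0.69·ln(0.69/0.01) = 2.92153
  0.21·ln(0.21/0.01) = 0.63935
  0.10·ln(0.10/0.98) = -0.22824
D(P‖Q) = 3.3326 nats.

3.3326 nats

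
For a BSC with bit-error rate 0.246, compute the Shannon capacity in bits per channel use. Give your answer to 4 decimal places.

0.1951 bits

Binary symmetric channel: C = 1 − h₂(ε) where h₂ is the binary entropy function.
h₂(0.246) = −0.246·log₂0.246 − 0.754·log₂0.754 = 0.8049.
C = 1 − 0.8049 = 0.1951 bits per channel use.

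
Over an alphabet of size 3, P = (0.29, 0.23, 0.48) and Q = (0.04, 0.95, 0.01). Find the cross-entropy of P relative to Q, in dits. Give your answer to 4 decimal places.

1.3705 dits

H(P,Q) = −Σ p·log₁₀ q.
  −0.29·log₁₀(0.04) = 0.40540
  −0.23·log₁₀(0.95) = 0.00512
  −0.48·log₁₀(0.01) = 0.96000
H(P,Q) = 1.3705 dits.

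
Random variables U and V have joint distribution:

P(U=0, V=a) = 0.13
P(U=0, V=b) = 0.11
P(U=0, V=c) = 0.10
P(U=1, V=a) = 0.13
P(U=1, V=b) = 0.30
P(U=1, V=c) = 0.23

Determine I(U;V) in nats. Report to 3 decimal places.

0.020 nats

Marginals: p(U) = (0.3400, 0.6600), p(V) = (0.2600, 0.4100, 0.3300).
I(U;V) = Σ p(x,y)·ln[p(x,y)/(p(x)p(y))].
  (0,a): 0.13·ln(1.4706) = 0.0501
  (0,b): 0.11·ln(0.7891) = -0.0261
  (0,c): 0.10·ln(0.8913) = -0.0115
  (1,a): 0.13·ln(0.7576) = -0.0361
  (1,b): 0.30·ln(1.1086) = 0.0309
  (1,c): 0.23·ln(1.0560) = 0.0125
Sum = 0.020 nats.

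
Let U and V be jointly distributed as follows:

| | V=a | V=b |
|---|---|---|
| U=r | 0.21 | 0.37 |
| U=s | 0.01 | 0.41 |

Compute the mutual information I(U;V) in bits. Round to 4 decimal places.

0.1442 bits

Marginals: p(U) = (0.5800, 0.4200), p(V) = (0.2200, 0.7800).
I(U;V) = Σ p(x,y)·log₂[p(x,y)/(p(x)p(y))].
  (r,a): 0.21·log₂(1.6458) = 0.15094
  (r,b): 0.37·log₂(0.8179) = -0.10733
  (s,a): 0.01·log₂(0.1082) = -0.03208
  (s,b): 0.41·log₂(1.2515) = 0.13271
Sum = 0.1442 bits.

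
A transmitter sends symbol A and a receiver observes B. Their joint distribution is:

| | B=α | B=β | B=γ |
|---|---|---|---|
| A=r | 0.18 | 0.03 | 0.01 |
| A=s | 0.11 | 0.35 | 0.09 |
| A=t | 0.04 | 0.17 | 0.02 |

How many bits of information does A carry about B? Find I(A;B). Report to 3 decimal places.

0.222 bits

Marginals: p(A) = (0.2200, 0.5500, 0.2300), p(B) = (0.3300, 0.5500, 0.1200).
I(A;B) = H(A) + H(B) − H(A,B).
H(A) = 1.4426, H(B) = 1.3693, H(A,B) = 2.5898.
I(A;B) = 1.4426 + 1.3693 − 2.5898 = 0.222 bits.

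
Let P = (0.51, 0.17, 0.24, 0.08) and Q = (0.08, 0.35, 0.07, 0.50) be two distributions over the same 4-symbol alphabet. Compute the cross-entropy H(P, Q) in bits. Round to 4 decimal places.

H(P,Q) = −Σ p·log₂ q.
  −0.51·log₂(0.08) = 1.85837
  −0.17·log₂(0.35) = 0.25748
  −0.24·log₂(0.07) = 0.92076
  −0.08·log₂(0.50) = 0.08000
H(P,Q) = 3.1166 bits.

3.1166 bits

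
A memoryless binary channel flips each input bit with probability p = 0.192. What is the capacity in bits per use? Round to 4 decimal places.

Binary symmetric channel: C = 1 − h₂(ε) where h₂ is the binary entropy function.
h₂(0.192) = −0.192·log₂0.192 − 0.808·log₂0.808 = 0.7056.
C = 1 − 0.7056 = 0.2944 bits per channel use.

0.2944 bits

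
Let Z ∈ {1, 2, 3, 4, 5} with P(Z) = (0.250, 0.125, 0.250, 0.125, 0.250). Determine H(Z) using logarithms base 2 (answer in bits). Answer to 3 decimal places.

H(Z) = −Σ p·log₂ p.
  −(0.250)·log₂(0.250) = 0.5000
  −(0.125)·log₂(0.125) = 0.3750
  −(0.250)·log₂(0.250) = 0.5000
  −(0.125)·log₂(0.125) = 0.3750
  −(0.250)·log₂(0.250) = 0.5000
Sum: 0.5000 + 0.3750 + 0.5000 + 0.3750 + 0.5000 = 2.250 bits.

2.250 bits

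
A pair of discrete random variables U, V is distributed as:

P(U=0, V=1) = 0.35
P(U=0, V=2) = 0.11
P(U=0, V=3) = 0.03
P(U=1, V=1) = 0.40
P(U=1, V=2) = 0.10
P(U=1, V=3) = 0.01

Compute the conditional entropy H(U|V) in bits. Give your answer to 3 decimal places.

0.990 bits

Chain rule: H(U|V) = H(U,V) − H(V).
Marginals: p(U) = (0.4900, 0.5100), p(V) = (0.7500, 0.2100, 0.0400).
H(U,V) = 1.9596 bits; H(V) = 0.9699 bits.
H(U|V) = 1.9596 − 0.9699 = 0.990 bits.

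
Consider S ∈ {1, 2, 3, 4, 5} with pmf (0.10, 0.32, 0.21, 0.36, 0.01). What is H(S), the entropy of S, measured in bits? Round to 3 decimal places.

H(S) = −Σ p·log₂ p.
  −(0.10)·log₂(0.10) = 0.3322
  −(0.32)·log₂(0.32) = 0.5260
  −(0.21)·log₂(0.21) = 0.4728
  −(0.36)·log₂(0.36) = 0.5306
  −(0.01)·log₂(0.01) = 0.0664
Sum: 0.3322 + 0.5260 + 0.4728 + 0.5306 + 0.0664 = 1.928 bits.

1.928 bits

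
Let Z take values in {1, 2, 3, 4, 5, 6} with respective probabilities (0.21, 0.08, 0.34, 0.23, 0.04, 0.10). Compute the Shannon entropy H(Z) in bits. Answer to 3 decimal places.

2.299 bits

H(Z) = −Σ p·log₂ p.
  −(0.21)·log₂(0.21) = 0.4728
  −(0.08)·log₂(0.08) = 0.2915
  −(0.34)·log₂(0.34) = 0.5292
  −(0.23)·log₂(0.23) = 0.4877
  −(0.04)·log₂(0.04) = 0.1858
  −(0.10)·log₂(0.10) = 0.3322
Sum: 0.4728 + 0.2915 + 0.5292 + 0.4877 + 0.1858 + 0.3322 = 2.299 bits.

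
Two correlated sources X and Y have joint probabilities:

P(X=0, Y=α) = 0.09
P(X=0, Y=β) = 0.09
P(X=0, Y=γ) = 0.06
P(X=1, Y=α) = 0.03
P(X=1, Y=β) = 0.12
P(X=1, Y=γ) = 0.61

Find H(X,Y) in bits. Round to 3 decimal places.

H(X,Y) = −Σ p(x,y)·log₂ p(x,y) over all 6 cells.
  cell (0,α): −0.09·log₂0.09 = 0.3127
  cell (0,β): −0.09·log₂0.09 = 0.3127
  cell (0,γ): −0.06·log₂0.06 = 0.2435
  cell (1,α): −0.03·log₂0.03 = 0.1518
  cell (1,β): −0.12·log₂0.12 = 0.3671
  cell (1,γ): −0.61·log₂0.61 = 0.4350
Sum = 1.823 bits.

1.823 bits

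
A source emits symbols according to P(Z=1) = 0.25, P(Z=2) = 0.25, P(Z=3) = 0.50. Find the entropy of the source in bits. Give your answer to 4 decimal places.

H(Z) = −Σ p·log₂ p.
  −(0.25)·log₂(0.25) = 0.50000
  −(0.25)·log₂(0.25) = 0.50000
  −(0.50)·log₂(0.50) = 0.50000
Sum: 0.50000 + 0.50000 + 0.50000 = 1.5000 bits.

1.5000 bits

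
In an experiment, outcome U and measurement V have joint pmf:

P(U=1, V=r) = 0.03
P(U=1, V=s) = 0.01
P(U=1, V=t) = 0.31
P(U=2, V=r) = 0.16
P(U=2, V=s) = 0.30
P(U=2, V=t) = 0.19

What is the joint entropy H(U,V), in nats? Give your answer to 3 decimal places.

H(U,V) = −Σ p(x,y)·ln p(x,y) over all 6 cells.
  cell (1,r): −0.03·ln0.03 = 0.1052
  cell (1,s): −0.01·ln0.01 = 0.0461
  cell (1,t): −0.31·ln0.31 = 0.3631
  cell (2,r): −0.16·ln0.16 = 0.2932
  cell (2,s): −0.30·ln0.30 = 0.3612
  cell (2,t): −0.19·ln0.19 = 0.3155
Sum = 1.484 nats.

1.484 nats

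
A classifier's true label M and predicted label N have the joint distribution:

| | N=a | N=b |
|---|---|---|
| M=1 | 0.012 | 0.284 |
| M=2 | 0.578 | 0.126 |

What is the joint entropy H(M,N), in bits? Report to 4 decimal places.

H(M,N) = −Σ p(x,y)·log₂ p(x,y) over all 4 cells.
  cell (1,a): −0.012·log₂0.012 = 0.07657
  cell (1,b): −0.284·log₂0.284 = 0.51575
  cell (2,a): −0.578·log₂0.578 = 0.45712
  cell (2,b): −0.126·log₂0.126 = 0.37655
Sum = 1.4260 bits.

1.4260 bits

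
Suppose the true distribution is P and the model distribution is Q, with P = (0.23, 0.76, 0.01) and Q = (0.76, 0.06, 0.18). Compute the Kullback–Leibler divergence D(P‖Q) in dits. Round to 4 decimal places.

0.7061 dits

D(P‖Q) = Σ p·log₁₀(p/q).
  0.23·log₁₀(0.23/0.76) = -0.11939
  0.76·log₁₀(0.76/0.06) = 0.83802
  0.01·log₁₀(0.01/0.18) = -0.01255
D(P‖Q) = 0.7061 dits.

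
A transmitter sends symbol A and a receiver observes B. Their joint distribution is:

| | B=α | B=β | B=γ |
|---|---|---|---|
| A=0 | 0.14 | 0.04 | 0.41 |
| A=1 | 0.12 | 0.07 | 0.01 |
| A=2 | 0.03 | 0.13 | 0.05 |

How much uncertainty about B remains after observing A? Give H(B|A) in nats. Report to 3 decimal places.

0.815 nats

Marginals: p(A) = (0.5900, 0.2000, 0.2100), p(B) = (0.2900, 0.2400, 0.4700).
H(B|A) = Σ p(A) · H(B|A=·).
  A=0: p=0.5900, H(B|A=0) = 0.7767
  A=1: p=0.2000, H(B|A=1) = 0.8237
  A=2: p=0.2100, H(B|A=2) = 0.9166
Weighted sum = 0.815 nats.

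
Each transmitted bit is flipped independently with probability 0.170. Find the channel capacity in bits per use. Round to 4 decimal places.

0.3423 bits

Binary symmetric channel: C = 1 − h₂(ε) where h₂ is the binary entropy function.
h₂(0.170) = −0.170·log₂0.170 − 0.830·log₂0.830 = 0.6577.
C = 1 − 0.6577 = 0.3423 bits per channel use.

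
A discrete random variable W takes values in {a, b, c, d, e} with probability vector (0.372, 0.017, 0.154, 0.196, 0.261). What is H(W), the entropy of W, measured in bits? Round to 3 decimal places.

2.013 bits

H(W) = −Σ p·log₂ p.
  −(0.372)·log₂(0.372) = 0.5307
  −(0.017)·log₂(0.017) = 0.0999
  −(0.154)·log₂(0.154) = 0.4156
  −(0.196)·log₂(0.196) = 0.4608
  −(0.261)·log₂(0.261) = 0.5058
Sum: 0.5307 + 0.0999 + 0.4156 + 0.4608 + 0.5058 = 2.013 bits.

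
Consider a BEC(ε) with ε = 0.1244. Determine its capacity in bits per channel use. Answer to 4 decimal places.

0.8756 bits

Binary erasure channel: capacity C = 1 − ε.
C = 1 − 0.1244 = 0.8756 bits per channel use.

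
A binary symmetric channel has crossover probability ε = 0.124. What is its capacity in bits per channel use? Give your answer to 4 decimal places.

0.4592 bits

Binary symmetric channel: C = 1 − h₂(ε) where h₂ is the binary entropy function.
h₂(0.124) = −0.124·log₂0.124 − 0.876·log₂0.876 = 0.5408.
C = 1 − 0.5408 = 0.4592 bits per channel use.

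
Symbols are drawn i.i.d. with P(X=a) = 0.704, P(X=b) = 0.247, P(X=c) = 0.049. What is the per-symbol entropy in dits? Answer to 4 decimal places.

H(X) = −Σ p·log₁₀ p.
  −(0.704)·log₁₀(0.704) = 0.10731
  −(0.247)·log₁₀(0.247) = 0.15000
  −(0.049)·log₁₀(0.049) = 0.06418
Sum: 0.10731 + 0.15000 + 0.06418 = 0.3215 dits.

0.3215 dits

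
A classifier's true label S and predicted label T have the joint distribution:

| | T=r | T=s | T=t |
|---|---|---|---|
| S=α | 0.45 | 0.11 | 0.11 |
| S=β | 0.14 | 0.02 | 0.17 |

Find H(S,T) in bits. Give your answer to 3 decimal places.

2.164 bits

H(S,T) = −Σ p(x,y)·log₂ p(x,y) over all 6 cells.
  cell (α,r): −0.45·log₂0.45 = 0.5184
  cell (α,s): −0.11·log₂0.11 = 0.3503
  cell (α,t): −0.11·log₂0.11 = 0.3503
  cell (β,r): −0.14·log₂0.14 = 0.3971
  cell (β,s): −0.02·log₂0.02 = 0.1129
  cell (β,t): −0.17·log₂0.17 = 0.4346
Sum = 2.164 bits.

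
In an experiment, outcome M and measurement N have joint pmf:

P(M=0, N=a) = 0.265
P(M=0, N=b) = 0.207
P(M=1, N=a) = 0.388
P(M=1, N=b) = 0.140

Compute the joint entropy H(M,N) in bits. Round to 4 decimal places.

H(M,N) = −Σ p(x,y)·log₂ p(x,y) over all 4 cells.
  cell (0,a): −0.265·log₂0.265 = 0.50772
  cell (0,b): −0.207·log₂0.207 = 0.47037
  cell (1,a): −0.388·log₂0.388 = 0.52996
  cell (1,b): −0.140·log₂0.140 = 0.39711
Sum = 1.9052 bits.

1.9052 bits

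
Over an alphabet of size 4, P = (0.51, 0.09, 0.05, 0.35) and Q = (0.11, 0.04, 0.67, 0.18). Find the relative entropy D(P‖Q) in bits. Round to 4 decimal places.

1.3825 bits

D(P‖Q) = Σ p·log₂(p/q).
  0.51·log₂(0.51/0.11) = 1.12863
  0.09·log₂(0.09/0.04) = 0.10529
  0.05·log₂(0.05/0.67) = -0.18721
  0.35·log₂(0.35/0.18) = 0.33578
D(P‖Q) = 1.3825 bits.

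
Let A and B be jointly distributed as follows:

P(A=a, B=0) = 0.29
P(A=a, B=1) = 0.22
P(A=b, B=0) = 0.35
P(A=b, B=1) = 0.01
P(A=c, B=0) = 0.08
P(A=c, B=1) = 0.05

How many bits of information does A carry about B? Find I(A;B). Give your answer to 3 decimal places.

0.162 bits

Marginals: p(A) = (0.5100, 0.3600, 0.1300), p(B) = (0.7200, 0.2800).
I(A;B) = Σ p(x,y)·log₂[p(x,y)/(p(x)p(y))].
  (a,0): 0.29·log₂(0.7898) = -0.0987
  (a,1): 0.22·log₂(1.5406) = 0.1372
  (b,0): 0.35·log₂(1.3503) = 0.1517
  (b,1): 0.01·log₂(0.0992) = -0.0333
  (c,0): 0.08·log₂(0.8547) = -0.0181
  (c,1): 0.05·log₂(1.3736) = 0.0229
Sum = 0.162 bits.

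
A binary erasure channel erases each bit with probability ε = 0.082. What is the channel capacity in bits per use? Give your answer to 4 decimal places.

0.9180 bits

Binary erasure channel: capacity C = 1 − ε.
C = 1 − 0.082 = 0.9180 bits per channel use.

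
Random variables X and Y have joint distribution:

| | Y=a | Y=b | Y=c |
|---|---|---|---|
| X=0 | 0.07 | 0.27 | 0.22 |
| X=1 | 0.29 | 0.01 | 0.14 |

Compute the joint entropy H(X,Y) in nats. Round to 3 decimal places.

H(X,Y) = −Σ p(x,y)·ln p(x,y) over all 6 cells.
  cell (0,a): −0.07·ln0.07 = 0.1861
  cell (0,b): −0.27·ln0.27 = 0.3535
  cell (0,c): −0.22·ln0.22 = 0.3331
  cell (1,a): −0.29·ln0.29 = 0.3590
  cell (1,b): −0.01·ln0.01 = 0.0461
  cell (1,c): −0.14·ln0.14 = 0.2753
Sum = 1.553 nats.

1.553 nats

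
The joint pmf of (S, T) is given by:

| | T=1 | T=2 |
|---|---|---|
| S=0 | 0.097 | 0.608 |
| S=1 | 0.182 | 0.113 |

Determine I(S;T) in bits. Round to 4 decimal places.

Marginals: p(S) = (0.7050, 0.2950), p(T) = (0.2790, 0.7210).
I(S;T) = H(S) + H(T) − H(S,T).
H(S) = 0.8751, H(T) = 0.8541, H(S,T) = 1.5658.
I(S;T) = 0.8751 + 0.8541 − 1.5658 = 0.1634 bits.

0.1634 bits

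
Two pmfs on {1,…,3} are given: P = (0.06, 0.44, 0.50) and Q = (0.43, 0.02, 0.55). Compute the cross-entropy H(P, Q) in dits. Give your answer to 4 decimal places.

H(P,Q) = −Σ p·log₁₀ q.
  −0.06·log₁₀(0.43) = 0.02199
  −0.44·log₁₀(0.02) = 0.74755
  −0.50·log₁₀(0.55) = 0.12982
H(P,Q) = 0.8994 dits.

0.8994 dits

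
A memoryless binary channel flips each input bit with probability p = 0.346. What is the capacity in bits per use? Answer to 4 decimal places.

0.0696 bits

Binary symmetric channel: C = 1 − h₂(ε) where h₂ is the binary entropy function.
h₂(0.346) = −0.346·log₂0.346 − 0.654·log₂0.654 = 0.9304.
C = 1 − 0.9304 = 0.0696 bits per channel use.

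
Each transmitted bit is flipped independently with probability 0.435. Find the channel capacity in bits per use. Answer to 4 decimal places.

Binary symmetric channel: C = 1 − h₂(ε) where h₂ is the binary entropy function.
h₂(0.435) = −0.435·log₂0.435 − 0.565·log₂0.565 = 0.9878.
C = 1 − 0.9878 = 0.0122 bits per channel use.

0.0122 bits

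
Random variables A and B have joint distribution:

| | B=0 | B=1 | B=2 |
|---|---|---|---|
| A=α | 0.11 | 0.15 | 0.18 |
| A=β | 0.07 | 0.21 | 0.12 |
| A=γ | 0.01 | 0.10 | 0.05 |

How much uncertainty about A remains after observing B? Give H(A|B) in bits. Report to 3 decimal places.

1.429 bits

Marginals: p(A) = (0.4400, 0.4000, 0.1600), p(B) = (0.1900, 0.4600, 0.3500).
H(A|B) = Σ p(B) · H(A|B=·).
  B=0: p=0.1900, H(A|B=0) = 1.2108
  B=1: p=0.4600, H(A|B=1) = 1.5222
  B=2: p=0.3500, H(A|B=2) = 1.4239
Weighted sum = 1.429 bits.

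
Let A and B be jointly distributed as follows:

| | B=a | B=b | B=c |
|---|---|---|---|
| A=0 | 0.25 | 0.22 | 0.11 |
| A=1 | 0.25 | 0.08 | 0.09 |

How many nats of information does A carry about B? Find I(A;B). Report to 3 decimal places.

Marginals: p(A) = (0.5800, 0.4200), p(B) = (0.5000, 0.3000, 0.2000).
I(A;B) = Σ p(x,y)·ln[p(x,y)/(p(x)p(y))].
  (0,a): 0.25·ln(0.8621) = -0.0371
  (0,b): 0.22·ln(1.2644) = 0.0516
  (0,c): 0.11·ln(0.9483) = -0.0058
  (1,a): 0.25·ln(1.1905) = 0.0436
  (1,b): 0.08·ln(0.6349) = -0.0363
  (1,c): 0.09·ln(1.0714) = 0.0062
Sum = 0.022 nats.

0.022 nats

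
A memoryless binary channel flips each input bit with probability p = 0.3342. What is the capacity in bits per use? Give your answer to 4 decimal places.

Binary symmetric channel: C = 1 − h₂(ε) where h₂ is the binary entropy function.
h₂(0.3342) = −0.3342·log₂0.3342 − 0.6658·log₂0.6658 = 0.9192.
C = 1 − 0.9192 = 0.0808 bits per channel use.

0.0808 bits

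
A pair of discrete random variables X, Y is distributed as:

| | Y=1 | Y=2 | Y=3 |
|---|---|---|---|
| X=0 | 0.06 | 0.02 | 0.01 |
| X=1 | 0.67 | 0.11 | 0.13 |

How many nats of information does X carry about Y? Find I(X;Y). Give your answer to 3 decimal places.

Marginals: p(X) = (0.0900, 0.9100), p(Y) = (0.7300, 0.1300, 0.1400).
I(X;Y) = Σ p(x,y)·ln[p(x,y)/(p(x)p(y))].
  (0,1): 0.06·ln(0.9132) = -0.0054
  (0,2): 0.02·ln(1.7094) = 0.0107
  (0,3): 0.01·ln(0.7937) = -0.0023
  (1,1): 0.67·ln(1.0086) = 0.0057
  (1,2): 0.11·ln(0.9298) = -0.0080
  (1,3): 0.13·ln(1.0204) = 0.0026
Sum = 0.003 nats.

0.003 nats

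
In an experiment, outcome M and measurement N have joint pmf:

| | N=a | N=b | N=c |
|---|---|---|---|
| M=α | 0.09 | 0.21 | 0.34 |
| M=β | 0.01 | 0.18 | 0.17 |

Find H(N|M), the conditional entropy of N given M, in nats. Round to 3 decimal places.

Marginals: p(M) = (0.6400, 0.3600), p(N) = (0.1000, 0.3900, 0.5100).
H(N|M) = Σ p(M) · H(N|M=·).
  M=α: p=0.6400, H(N|M=α) = 0.9775
  M=β: p=0.3600, H(N|M=β) = 0.8004
Weighted sum = 0.914 nats.

0.914 nats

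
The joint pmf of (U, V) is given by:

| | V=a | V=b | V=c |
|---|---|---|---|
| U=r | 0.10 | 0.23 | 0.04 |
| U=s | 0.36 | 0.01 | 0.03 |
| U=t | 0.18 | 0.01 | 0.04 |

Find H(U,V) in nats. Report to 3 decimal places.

1.700 nats

H(U,V) = −Σ p(x,y)·ln p(x,y) over all 9 cells.
  cell (r,a): −0.10·ln0.10 = 0.2303
  cell (r,b): −0.23·ln0.23 = 0.3380
  cell (r,c): −0.04·ln0.04 = 0.1288
  cell (s,a): −0.36·ln0.36 = 0.3678
  cell (s,b): −0.01·ln0.01 = 0.0461
  cell (s,c): −0.03·ln0.03 = 0.1052
  cell (t,a): −0.18·ln0.18 = 0.3087
  cell (t,b): −0.01·ln0.01 = 0.0461
  cell (t,c): −0.04·ln0.04 = 0.1288
Sum = 1.700 nats.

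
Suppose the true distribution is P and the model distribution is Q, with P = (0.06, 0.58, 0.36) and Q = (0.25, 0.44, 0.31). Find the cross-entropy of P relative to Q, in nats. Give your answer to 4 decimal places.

H(P,Q) = −Σ p·ln q.
  −0.06·ln(0.25) = 0.08318
  −0.58·ln(0.44) = 0.47617
  −0.36·ln(0.31) = 0.42163
H(P,Q) = 0.9810 nats.

0.9810 nats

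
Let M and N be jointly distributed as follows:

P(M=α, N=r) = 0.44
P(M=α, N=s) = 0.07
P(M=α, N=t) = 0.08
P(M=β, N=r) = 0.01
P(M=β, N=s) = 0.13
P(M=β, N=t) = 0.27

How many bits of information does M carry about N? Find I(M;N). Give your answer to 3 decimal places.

0.449 bits

Marginals: p(M) = (0.5900, 0.4100), p(N) = (0.4500, 0.2000, 0.3500).
I(M;N) = Σ p(x,y)·log₂[p(x,y)/(p(x)p(y))].
  (α,r): 0.44·log₂(1.6573) = 0.3207
  (α,s): 0.07·log₂(0.5932) = -0.0527
  (α,t): 0.08·log₂(0.3874) = -0.1094
  (β,r): 0.01·log₂(0.0542) = -0.0421
  (β,s): 0.13·log₂(1.5854) = 0.0864
  (β,t): 0.27·log₂(1.8815) = 0.2462
Sum = 0.449 bits.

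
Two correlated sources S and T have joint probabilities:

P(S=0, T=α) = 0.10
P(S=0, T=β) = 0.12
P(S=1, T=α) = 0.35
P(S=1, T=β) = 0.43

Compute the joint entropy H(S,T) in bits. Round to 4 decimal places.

H(S,T) = −Σ p(x,y)·log₂ p(x,y) over all 4 cells.
  cell (0,α): −0.10·log₂0.10 = 0.33219
  cell (0,β): −0.12·log₂0.12 = 0.36707
  cell (1,α): −0.35·log₂0.35 = 0.53010
  cell (1,β): −0.43·log₂0.43 = 0.52356
Sum = 1.7529 bits.

1.7529 bits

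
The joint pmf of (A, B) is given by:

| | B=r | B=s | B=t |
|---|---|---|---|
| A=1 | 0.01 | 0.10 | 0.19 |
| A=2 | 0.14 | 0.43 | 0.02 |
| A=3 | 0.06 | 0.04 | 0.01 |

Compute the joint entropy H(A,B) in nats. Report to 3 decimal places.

H(A,B) = −Σ p(x,y)·ln p(x,y) over all 9 cells.
  cell (1,r): −0.01·ln0.01 = 0.0461
  cell (1,s): −0.10·ln0.10 = 0.2303
  cell (1,t): −0.19·ln0.19 = 0.3155
  cell (2,r): −0.14·ln0.14 = 0.2753
  cell (2,s): −0.43·ln0.43 = 0.3629
  cell (2,t): −0.02·ln0.02 = 0.0782
  cell (3,r): −0.06·ln0.06 = 0.1688
  cell (3,s): −0.04·ln0.04 = 0.1288
  cell (3,t): −0.01·ln0.01 = 0.0461
Sum = 1.652 nats.

1.652 nats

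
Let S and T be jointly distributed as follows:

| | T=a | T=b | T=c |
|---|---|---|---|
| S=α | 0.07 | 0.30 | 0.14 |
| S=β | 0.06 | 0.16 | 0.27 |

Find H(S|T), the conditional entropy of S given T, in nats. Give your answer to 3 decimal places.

Marginals: p(S) = (0.5100, 0.4900), p(T) = (0.1300, 0.4600, 0.4100).
H(S|T) = Σ p(T) · H(S|T=·).
  T=a: p=0.1300, H(S|T=a) = 0.6902
  T=b: p=0.4600, H(S|T=b) = 0.6461
  T=c: p=0.4100, H(S|T=c) = 0.6420
Weighted sum = 0.650 nats.

0.650 nats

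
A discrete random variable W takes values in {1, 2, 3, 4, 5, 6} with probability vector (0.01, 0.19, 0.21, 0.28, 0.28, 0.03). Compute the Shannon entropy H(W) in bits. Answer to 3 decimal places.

H(W) = −Σ p·log₂ p.
  −(0.01)·log₂(0.01) = 0.0664
  −(0.19)·log₂(0.19) = 0.4552
  −(0.21)·log₂(0.21) = 0.4728
  −(0.28)·log₂(0.28) = 0.5142
  −(0.28)·log₂(0.28) = 0.5142
  −(0.03)·log₂(0.03) = 0.1518
Sum: 0.0664 + 0.4552 + 0.4728 + 0.5142 + 0.5142 + 0.1518 = 2.175 bits.

2.175 bits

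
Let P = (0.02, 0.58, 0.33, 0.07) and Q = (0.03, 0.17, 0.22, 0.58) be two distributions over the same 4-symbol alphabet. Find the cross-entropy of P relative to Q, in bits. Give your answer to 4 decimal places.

H(P,Q) = −Σ p·log₂ q.
  −0.02·log₂(0.03) = 0.10118
  −0.58·log₂(0.17) = 1.48271
  −0.33·log₂(0.22) = 0.72086
  −0.07·log₂(0.58) = 0.05501
H(P,Q) = 2.3598 bits.

2.3598 bits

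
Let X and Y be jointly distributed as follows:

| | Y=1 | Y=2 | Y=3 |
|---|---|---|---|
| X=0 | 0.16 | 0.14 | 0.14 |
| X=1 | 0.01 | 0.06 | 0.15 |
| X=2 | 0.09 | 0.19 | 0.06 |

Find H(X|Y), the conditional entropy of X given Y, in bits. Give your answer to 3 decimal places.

1.384 bits

Marginals: p(X) = (0.4400, 0.2200, 0.3400), p(Y) = (0.2600, 0.3900, 0.3500).
H(X|Y) = Σ p(Y) · H(X|Y=·).
  Y=1: p=0.2600, H(X|Y=1) = 1.1416
  Y=2: p=0.3900, H(X|Y=2) = 1.4515
  Y=3: p=0.3500, H(X|Y=3) = 1.4888
Weighted sum = 1.384 bits.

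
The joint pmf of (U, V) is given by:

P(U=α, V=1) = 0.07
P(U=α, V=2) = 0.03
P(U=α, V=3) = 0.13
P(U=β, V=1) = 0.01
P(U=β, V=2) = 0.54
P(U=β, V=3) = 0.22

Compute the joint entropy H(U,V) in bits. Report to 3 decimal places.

1.830 bits

H(U,V) = −Σ p(x,y)·log₂ p(x,y) over all 6 cells.
  cell (α,1): −0.07·log₂0.07 = 0.2686
  cell (α,2): −0.03·log₂0.03 = 0.1518
  cell (α,3): −0.13·log₂0.13 = 0.3826
  cell (β,1): −0.01·log₂0.01 = 0.0664
  cell (β,2): −0.54·log₂0.54 = 0.4800
  cell (β,3): −0.22·log₂0.22 = 0.4806
Sum = 1.830 bits.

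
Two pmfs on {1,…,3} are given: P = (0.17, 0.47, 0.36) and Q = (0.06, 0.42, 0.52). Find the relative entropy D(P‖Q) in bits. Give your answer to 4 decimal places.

0.1407 bits

D(P‖Q) = Σ p·log₂(p/q).
  0.17·log₂(0.17/0.06) = 0.25543
  0.47·log₂(0.47/0.42) = 0.07627
  0.36·log₂(0.36/0.52) = -0.19099
D(P‖Q) = 0.1407 bits.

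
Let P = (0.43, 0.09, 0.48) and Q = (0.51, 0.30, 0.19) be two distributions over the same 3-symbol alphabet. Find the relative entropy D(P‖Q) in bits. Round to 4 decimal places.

D(P‖Q) = Σ p·log₂(p/q).
  0.43·log₂(0.43/0.51) = -0.10585
  0.09·log₂(0.09/0.30) = -0.15633
  0.48·log₂(0.48/0.19) = 0.64178
D(P‖Q) = 0.3796 bits.

0.3796 bits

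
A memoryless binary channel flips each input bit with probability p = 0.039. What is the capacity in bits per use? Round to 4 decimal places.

0.7623 bits

Binary symmetric channel: C = 1 − h₂(ε) where h₂ is the binary entropy function.
h₂(0.039) = −0.039·log₂0.039 − 0.961·log₂0.961 = 0.2377.
C = 1 − 0.2377 = 0.7623 bits per channel use.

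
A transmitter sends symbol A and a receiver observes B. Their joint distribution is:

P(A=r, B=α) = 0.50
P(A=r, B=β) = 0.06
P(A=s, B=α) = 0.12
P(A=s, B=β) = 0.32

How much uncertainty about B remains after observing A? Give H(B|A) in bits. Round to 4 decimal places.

Chain rule: H(B|A) = H(A,B) − H(A).
Marginals: p(A) = (0.5600, 0.4400), p(B) = (0.6200, 0.3800).
H(A,B) = 1.6366 bits; H(A) = 0.9896 bits.
H(B|A) = 1.6366 − 0.9896 = 0.6470 bits.

0.6470 bits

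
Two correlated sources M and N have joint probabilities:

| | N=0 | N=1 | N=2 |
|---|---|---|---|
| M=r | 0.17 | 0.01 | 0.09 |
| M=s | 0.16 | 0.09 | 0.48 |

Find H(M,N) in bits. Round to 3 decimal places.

2.058 bits

H(M,N) = −Σ p(x,y)·log₂ p(x,y) over all 6 cells.
  cell (r,0): −0.17·log₂0.17 = 0.4346
  cell (r,1): −0.01·log₂0.01 = 0.0664
  cell (r,2): −0.09·log₂0.09 = 0.3127
  cell (s,0): −0.16·log₂0.16 = 0.4230
  cell (s,1): −0.09·log₂0.09 = 0.3127
  cell (s,2): −0.48·log₂0.48 = 0.5083
Sum = 2.058 bits.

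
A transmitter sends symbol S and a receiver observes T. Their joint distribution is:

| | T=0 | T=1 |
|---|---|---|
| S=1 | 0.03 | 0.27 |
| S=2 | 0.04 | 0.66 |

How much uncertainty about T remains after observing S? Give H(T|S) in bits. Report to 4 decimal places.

0.3619 bits

Chain rule: H(T|S) = H(S,T) − H(S).
Marginals: p(S) = (0.3000, 0.7000), p(T) = (0.0700, 0.9300).
H(S,T) = 1.2432 bits; H(S) = 0.8813 bits.
H(T|S) = 1.2432 − 0.8813 = 0.3619 bits.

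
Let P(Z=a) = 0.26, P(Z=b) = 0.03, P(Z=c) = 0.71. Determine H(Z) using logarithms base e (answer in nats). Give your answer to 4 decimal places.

H(Z) = −Σ p·ln p.
  −(0.26)·ln(0.26) = 0.35024
  −(0.03)·ln(0.03) = 0.10520
  −(0.71)·ln(0.71) = 0.24317
Sum: 0.35024 + 0.10520 + 0.24317 = 0.6986 nats.

0.6986 nats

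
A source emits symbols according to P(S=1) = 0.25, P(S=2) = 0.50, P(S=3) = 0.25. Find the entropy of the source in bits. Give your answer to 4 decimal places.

H(S) = −Σ p·log₂ p.
  −(0.25)·log₂(0.25) = 0.50000
  −(0.50)·log₂(0.50) = 0.50000
  −(0.25)·log₂(0.25) = 0.50000
Sum: 0.50000 + 0.50000 + 0.50000 = 1.5000 bits.

1.5000 bits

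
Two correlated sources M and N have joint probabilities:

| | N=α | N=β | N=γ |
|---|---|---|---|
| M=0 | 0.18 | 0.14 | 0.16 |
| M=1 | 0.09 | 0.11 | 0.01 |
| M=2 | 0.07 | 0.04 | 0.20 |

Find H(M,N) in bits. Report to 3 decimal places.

2.914 bits

H(M,N) = −Σ p(x,y)·log₂ p(x,y) over all 9 cells.
  cell (0,α): −0.18·log₂0.18 = 0.4453
  cell (0,β): −0.14·log₂0.14 = 0.3971
  cell (0,γ): −0.16·log₂0.16 = 0.4230
  cell (1,α): −0.09·log₂0.09 = 0.3127
  cell (1,β): −0.11·log₂0.11 = 0.3503
  cell (1,γ): −0.01·log₂0.01 = 0.0664
  cell (2,α): −0.07·log₂0.07 = 0.2686
  cell (2,β): −0.04·log₂0.04 = 0.1858
  cell (2,γ): −0.20·log₂0.20 = 0.4644
Sum = 2.914 bits.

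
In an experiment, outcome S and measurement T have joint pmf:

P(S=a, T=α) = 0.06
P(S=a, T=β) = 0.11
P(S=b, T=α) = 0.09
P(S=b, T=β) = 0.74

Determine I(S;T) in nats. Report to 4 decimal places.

Marginals: p(S) = (0.1700, 0.8300), p(T) = (0.1500, 0.8500).
I(S;T) = H(S) + H(T) − H(S,T).
H(S) = 0.4559, H(T) = 0.4227, H(S,T) = 0.8511.
I(S;T) = 0.4559 + 0.4227 − 0.8511 = 0.0275 nats.

0.0275 nats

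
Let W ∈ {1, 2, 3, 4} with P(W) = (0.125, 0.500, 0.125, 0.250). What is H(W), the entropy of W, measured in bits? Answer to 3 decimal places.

1.750 bits

H(W) = −Σ p·log₂ p.
  −(0.125)·log₂(0.125) = 0.3750
  −(0.500)·log₂(0.500) = 0.5000
  −(0.125)·log₂(0.125) = 0.3750
  −(0.250)·log₂(0.250) = 0.5000
Sum: 0.3750 + 0.5000 + 0.3750 + 0.5000 = 1.750 bits.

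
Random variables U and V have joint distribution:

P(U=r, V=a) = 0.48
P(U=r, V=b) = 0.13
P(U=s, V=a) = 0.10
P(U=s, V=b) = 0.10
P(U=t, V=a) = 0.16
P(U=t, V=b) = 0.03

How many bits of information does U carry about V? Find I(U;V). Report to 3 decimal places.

Marginals: p(U) = (0.6100, 0.2000, 0.1900), p(V) = (0.7400, 0.2600).
I(U;V) = Σ p(x,y)·log₂[p(x,y)/(p(x)p(y))].
  (r,a): 0.48·log₂(1.0634) = 0.0425
  (r,b): 0.13·log₂(0.8197) = -0.0373
  (s,a): 0.10·log₂(0.6757) = -0.0566
  (s,b): 0.10·log₂(1.9231) = 0.0943
  (t,a): 0.16·log₂(1.1380) = 0.0298
  (t,b): 0.03·log₂(0.6073) = -0.0216
Sum = 0.051 bits.

0.051 bits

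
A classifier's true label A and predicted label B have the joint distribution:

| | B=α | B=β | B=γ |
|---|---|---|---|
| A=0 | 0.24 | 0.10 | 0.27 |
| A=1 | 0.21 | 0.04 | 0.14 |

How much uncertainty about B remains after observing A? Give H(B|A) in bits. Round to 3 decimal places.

Chain rule: H(B|A) = H(A,B) − H(A).
Marginals: p(A) = (0.6100, 0.3900), p(B) = (0.4500, 0.1400, 0.4100).
H(A,B) = 2.3920 bits; H(A) = 0.9648 bits.
H(B|A) = 2.3920 − 0.9648 = 1.427 bits.

1.427 bits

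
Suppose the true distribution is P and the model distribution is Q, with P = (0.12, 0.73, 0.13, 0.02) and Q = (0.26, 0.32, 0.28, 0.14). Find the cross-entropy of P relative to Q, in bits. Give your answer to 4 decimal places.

1.7287 bits

H(P,Q) = −Σ p·log₂ q.
  −0.12·log₂(0.26) = 0.23321
  −0.73·log₂(0.32) = 1.20002
  −0.13·log₂(0.28) = 0.23875
  −0.02·log₂(0.14) = 0.05673
H(P,Q) = 1.7287 bits.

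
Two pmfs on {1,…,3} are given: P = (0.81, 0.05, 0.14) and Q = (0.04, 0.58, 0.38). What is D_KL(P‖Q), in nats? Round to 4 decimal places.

D(P‖Q) = Σ p·ln(p/q).
  0.81·ln(0.81/0.04) = 2.43661
  0.05·ln(0.05/0.58) = -0.12255
  0.14·ln(0.14/0.38) = -0.13979
D(P‖Q) = 2.1743 nats.

2.1743 nats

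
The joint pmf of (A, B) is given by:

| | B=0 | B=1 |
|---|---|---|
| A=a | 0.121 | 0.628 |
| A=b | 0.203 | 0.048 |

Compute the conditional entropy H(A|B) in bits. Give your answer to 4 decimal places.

0.5588 bits

Marginals: p(A) = (0.7490, 0.2510), p(B) = (0.3240, 0.6760).
H(A|B) = Σ p(B) · H(A|B=·).
  B=0: p=0.3240, H(A|B=0) = 0.9533
  B=1: p=0.6760, H(A|B=1) = 0.3697
Weighted sum = 0.5588 bits.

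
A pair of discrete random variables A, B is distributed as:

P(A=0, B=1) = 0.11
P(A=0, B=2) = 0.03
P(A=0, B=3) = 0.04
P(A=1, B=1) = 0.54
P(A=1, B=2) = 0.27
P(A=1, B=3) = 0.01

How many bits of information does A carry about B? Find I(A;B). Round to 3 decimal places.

0.077 bits

Marginals: p(A) = (0.1800, 0.8200), p(B) = (0.6500, 0.3000, 0.0500).
I(A;B) = H(A) + H(B) − H(A,B).
H(A) = 0.6801, H(B) = 1.1412, H(A,B) = 1.7443.
I(A;B) = 0.6801 + 1.1412 − 1.7443 = 0.077 bits.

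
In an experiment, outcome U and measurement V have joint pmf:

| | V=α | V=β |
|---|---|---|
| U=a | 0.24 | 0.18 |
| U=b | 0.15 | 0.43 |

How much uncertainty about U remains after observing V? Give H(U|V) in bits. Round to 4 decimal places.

Chain rule: H(U|V) = H(U,V) − H(V).
Marginals: p(U) = (0.4200, 0.5800), p(V) = (0.3900, 0.6100).
H(U,V) = 1.8736 bits; H(V) = 0.9648 bits.
H(U|V) = 1.8736 − 0.9648 = 0.9088 bits.

0.9088 bits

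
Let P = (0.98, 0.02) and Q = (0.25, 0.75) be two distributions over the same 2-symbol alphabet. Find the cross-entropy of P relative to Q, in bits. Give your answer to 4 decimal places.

H(P,Q) = −Σ p·log₂ q.
  −0.98·log₂(0.25) = 1.96000
  −0.02·log₂(0.75) = 0.00830
H(P,Q) = 1.9683 bits.

1.9683 bits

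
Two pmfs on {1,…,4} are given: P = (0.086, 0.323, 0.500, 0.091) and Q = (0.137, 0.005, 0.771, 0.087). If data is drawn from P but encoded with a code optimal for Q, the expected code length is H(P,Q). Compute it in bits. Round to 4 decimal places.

3.2238 bits

H(P,Q) = −Σ p·log₂ q.
  −0.086·log₂(0.137) = 0.24663
  −0.323·log₂(0.005) = 2.46897
  −0.500·log₂(0.771) = 0.18760
  −0.091·log₂(0.087) = 0.32058
H(P,Q) = 3.2238 bits.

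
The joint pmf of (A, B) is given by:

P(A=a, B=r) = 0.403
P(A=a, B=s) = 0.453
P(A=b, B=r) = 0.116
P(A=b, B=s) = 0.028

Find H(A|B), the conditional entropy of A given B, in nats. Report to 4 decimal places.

Marginals: p(A) = (0.8560, 0.1440), p(B) = (0.5190, 0.4810).
H(A|B) = Σ p(B) · H(A|B=·).
  B=r: p=0.5190, H(A|B=r) = 0.5313
  B=s: p=0.4810, H(A|B=s) = 0.2220
Weighted sum = 0.3825 nats.

0.3825 nats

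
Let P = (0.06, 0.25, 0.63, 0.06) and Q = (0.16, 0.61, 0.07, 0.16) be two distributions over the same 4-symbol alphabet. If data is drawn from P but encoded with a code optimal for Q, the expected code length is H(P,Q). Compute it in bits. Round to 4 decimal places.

H(P,Q) = −Σ p·log₂ q.
  −0.06·log₂(0.16) = 0.15863
  −0.25·log₂(0.61) = 0.17828
  −0.63·log₂(0.07) = 2.41700
  −0.06·log₂(0.16) = 0.15863
H(P,Q) = 2.9125 bits.

2.9125 bits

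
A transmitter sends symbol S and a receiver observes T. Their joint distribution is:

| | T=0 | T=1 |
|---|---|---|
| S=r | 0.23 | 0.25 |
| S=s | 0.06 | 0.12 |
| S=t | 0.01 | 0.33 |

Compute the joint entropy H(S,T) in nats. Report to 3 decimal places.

1.520 nats

H(S,T) = −Σ p(x,y)·ln p(x,y) over all 6 cells.
  cell (r,0): −0.23·ln0.23 = 0.3380
  cell (r,1): −0.25·ln0.25 = 0.3466
  cell (s,0): −0.06·ln0.06 = 0.1688
  cell (s,1): −0.12·ln0.12 = 0.2544
  cell (t,0): −0.01·ln0.01 = 0.0461
  cell (t,1): −0.33·ln0.33 = 0.3659
Sum = 1.520 nats.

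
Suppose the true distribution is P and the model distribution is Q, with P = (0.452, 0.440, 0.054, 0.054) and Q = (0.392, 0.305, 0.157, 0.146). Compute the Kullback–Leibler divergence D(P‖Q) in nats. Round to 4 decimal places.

0.1143 nats

D(P‖Q) = Σ p·ln(p/q).
  0.452·ln(0.452/0.392) = 0.06437
  0.440·ln(0.440/0.305) = 0.16124
  0.054·ln(0.054/0.157) = -0.05763
  0.054·ln(0.054/0.146) = -0.05371
D(P‖Q) = 0.1143 nats.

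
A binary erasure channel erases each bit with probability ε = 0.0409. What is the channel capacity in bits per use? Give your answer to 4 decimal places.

Binary erasure channel: capacity C = 1 − ε.
C = 1 − 0.0409 = 0.9591 bits per channel use.

0.9591 bits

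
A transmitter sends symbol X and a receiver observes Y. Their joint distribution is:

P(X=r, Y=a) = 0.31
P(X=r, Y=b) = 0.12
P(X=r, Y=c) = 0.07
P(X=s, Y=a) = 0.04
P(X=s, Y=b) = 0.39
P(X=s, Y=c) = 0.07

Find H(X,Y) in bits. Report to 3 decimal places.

H(X,Y) = −Σ p(x,y)·log₂ p(x,y) over all 6 cells.
  cell (r,a): −0.31·log₂0.31 = 0.5238
  cell (r,b): −0.12·log₂0.12 = 0.3671
  cell (r,c): −0.07·log₂0.07 = 0.2686
  cell (s,a): −0.04·log₂0.04 = 0.1858
  cell (s,b): −0.39·log₂0.39 = 0.5298
  cell (s,c): −0.07·log₂0.07 = 0.2686
Sum = 2.144 bits.

2.144 bits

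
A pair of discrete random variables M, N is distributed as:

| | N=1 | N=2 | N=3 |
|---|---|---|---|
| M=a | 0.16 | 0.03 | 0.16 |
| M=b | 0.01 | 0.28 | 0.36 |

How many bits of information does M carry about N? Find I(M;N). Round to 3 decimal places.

Marginals: p(M) = (0.3500, 0.6500), p(N) = (0.1700, 0.3100, 0.5200).
I(M;N) = Σ p(x,y)·log₂[p(x,y)/(p(x)p(y))].
  (a,1): 0.16·log₂(2.6891) = 0.2283
  (a,2): 0.03·log₂(0.2765) = -0.0556
  (a,3): 0.16·log₂(0.8791) = -0.0297
  (b,1): 0.01·log₂(0.0905) = -0.0347
  (b,2): 0.28·log₂(1.3896) = 0.1329
  (b,3): 0.36·log₂(1.0651) = 0.0328
Sum = 0.274 bits.

0.274 bits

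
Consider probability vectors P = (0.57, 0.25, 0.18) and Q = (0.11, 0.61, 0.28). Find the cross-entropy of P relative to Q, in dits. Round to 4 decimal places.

H(P,Q) = −Σ p·log₁₀ q.
  −0.57·log₁₀(0.11) = 0.54641
  −0.25·log₁₀(0.61) = 0.05367
  −0.18·log₁₀(0.28) = 0.09951
H(P,Q) = 0.6996 dits.

0.6996 dits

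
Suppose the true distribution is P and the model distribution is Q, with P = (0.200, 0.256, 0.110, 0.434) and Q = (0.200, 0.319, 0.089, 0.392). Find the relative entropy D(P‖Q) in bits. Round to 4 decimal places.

D(P‖Q) = Σ p·log₂(p/q).
  0.200·log₂(0.200/0.200) = 0.00000
  0.256·log₂(0.256/0.319) = -0.08126
  0.110·log₂(0.110/0.089) = 0.03362
  0.434·log₂(0.434/0.392) = 0.06373
D(P‖Q) = 0.0161 bits.

0.0161 bits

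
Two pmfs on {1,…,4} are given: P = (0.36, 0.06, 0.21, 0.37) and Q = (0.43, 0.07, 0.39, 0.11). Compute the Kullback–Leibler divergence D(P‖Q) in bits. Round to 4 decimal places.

0.3543 bits

D(P‖Q) = Σ p·log₂(p/q).
  0.36·log₂(0.36/0.43) = -0.09228
  0.06·log₂(0.06/0.07) = -0.01334
  0.21·log₂(0.21/0.39) = -0.18755
  0.37·log₂(0.37/0.11) = 0.64751
D(P‖Q) = 0.3543 bits.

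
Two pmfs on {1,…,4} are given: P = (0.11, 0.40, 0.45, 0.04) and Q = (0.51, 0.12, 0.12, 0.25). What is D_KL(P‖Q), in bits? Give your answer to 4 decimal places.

D(P‖Q) = Σ p·log₂(p/q).
  0.11·log₂(0.11/0.51) = -0.24343
  0.40·log₂(0.40/0.12) = 0.69479
  0.45·log₂(0.45/0.12) = 0.85810
  0.04·log₂(0.04/0.25) = -0.10575
D(P‖Q) = 1.2037 bits.

1.2037 bits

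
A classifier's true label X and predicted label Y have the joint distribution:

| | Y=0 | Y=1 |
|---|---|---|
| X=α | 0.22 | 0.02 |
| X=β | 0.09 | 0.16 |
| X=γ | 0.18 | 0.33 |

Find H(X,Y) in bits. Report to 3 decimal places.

2.302 bits

H(X,Y) = −Σ p(x,y)·log₂ p(x,y) over all 6 cells.
  cell (α,0): −0.22·log₂0.22 = 0.4806
  cell (α,1): −0.02·log₂0.02 = 0.1129
  cell (β,0): −0.09·log₂0.09 = 0.3127
  cell (β,1): −0.16·log₂0.16 = 0.4230
  cell (γ,0): −0.18·log₂0.18 = 0.4453
  cell (γ,1): −0.33·log₂0.33 = 0.5278
Sum = 2.302 bits.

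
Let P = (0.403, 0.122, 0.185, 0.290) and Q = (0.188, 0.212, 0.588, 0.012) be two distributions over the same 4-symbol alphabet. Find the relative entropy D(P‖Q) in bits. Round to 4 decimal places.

D(P‖Q) = Σ p·log₂(p/q).
  0.403·log₂(0.403/0.188) = 0.44332
  0.122·log₂(0.122/0.212) = -0.09726
  0.185·log₂(0.185/0.588) = -0.30863
  0.290·log₂(0.290/0.012) = 1.33253
D(P‖Q) = 1.3700 bits.

1.3700 bits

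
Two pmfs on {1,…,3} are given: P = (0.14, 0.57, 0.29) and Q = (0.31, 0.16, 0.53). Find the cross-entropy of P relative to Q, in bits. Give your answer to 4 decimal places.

2.0092 bits

H(P,Q) = −Σ p·log₂ q.
  −0.14·log₂(0.31) = 0.23655
  −0.57·log₂(0.16) = 1.50700
  −0.29·log₂(0.53) = 0.26562
H(P,Q) = 2.0092 bits.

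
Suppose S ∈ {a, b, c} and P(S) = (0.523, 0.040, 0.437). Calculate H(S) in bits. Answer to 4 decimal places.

H(S) = −Σ p·log₂ p.
  −(0.523)·log₂(0.523) = 0.48907
  −(0.040)·log₂(0.040) = 0.18575
  −(0.437)·log₂(0.437) = 0.52191
Sum: 0.48907 + 0.18575 + 0.52191 = 1.1967 bits.

1.1967 bits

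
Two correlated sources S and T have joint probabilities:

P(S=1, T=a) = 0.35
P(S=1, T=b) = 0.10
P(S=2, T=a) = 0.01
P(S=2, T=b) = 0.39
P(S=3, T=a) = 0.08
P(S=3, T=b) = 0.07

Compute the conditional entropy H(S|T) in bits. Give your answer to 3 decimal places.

Marginals: p(S) = (0.4500, 0.4000, 0.1500), p(T) = (0.4400, 0.5600).
H(S|T) = Σ p(T) · H(S|T=·).
  T=a: p=0.4400, H(S|T=a) = 0.8339
  T=b: p=0.5600, H(S|T=b) = 1.1823
Weighted sum = 1.029 bits.

1.029 bits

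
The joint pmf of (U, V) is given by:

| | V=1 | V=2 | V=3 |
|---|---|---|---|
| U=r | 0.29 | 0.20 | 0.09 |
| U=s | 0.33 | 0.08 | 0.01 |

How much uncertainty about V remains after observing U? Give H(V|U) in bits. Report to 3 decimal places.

1.199 bits

Chain rule: H(V|U) = H(U,V) − H(U).
Marginals: p(U) = (0.5800, 0.4200), p(V) = (0.6200, 0.2800, 0.1000).
H(U,V) = 2.1807 bits; H(U) = 0.9815 bits.
H(V|U) = 2.1807 − 0.9815 = 1.199 bits.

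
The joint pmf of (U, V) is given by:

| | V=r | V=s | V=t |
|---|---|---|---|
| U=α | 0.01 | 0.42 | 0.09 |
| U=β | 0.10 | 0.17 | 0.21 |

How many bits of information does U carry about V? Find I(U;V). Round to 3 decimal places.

Marginals: p(U) = (0.5200, 0.4800), p(V) = (0.1100, 0.5900, 0.3000).
I(U;V) = H(U) + H(V) − H(U,V).
H(U) = 0.9988, H(V) = 1.3205, H(U,V) = 2.1443.
I(U;V) = 0.9988 + 1.3205 − 2.1443 = 0.175 bits.

0.175 bits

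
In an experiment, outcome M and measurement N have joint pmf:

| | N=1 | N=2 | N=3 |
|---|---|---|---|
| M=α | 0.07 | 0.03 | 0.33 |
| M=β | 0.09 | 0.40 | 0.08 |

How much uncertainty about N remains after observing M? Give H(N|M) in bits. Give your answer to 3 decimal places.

Marginals: p(M) = (0.4300, 0.5700), p(N) = (0.1600, 0.4300, 0.4100).
H(N|M) = Σ p(M) · H(N|M=·).
  M=α: p=0.4300, H(N|M=α) = 0.9874
  M=β: p=0.5700, H(N|M=β) = 1.1766
Weighted sum = 1.095 bits.

1.095 bits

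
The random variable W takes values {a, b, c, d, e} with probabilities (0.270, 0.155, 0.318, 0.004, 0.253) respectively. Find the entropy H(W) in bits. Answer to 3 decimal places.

H(W) = −Σ p·log₂ p.
  −(0.270)·log₂(0.270) = 0.5100
  −(0.155)·log₂(0.155) = 0.4169
  −(0.318)·log₂(0.318) = 0.5256
  −(0.004)·log₂(0.004) = 0.0319
  −(0.253)·log₂(0.253) = 0.5016
Sum: 0.5100 + 0.4169 + 0.5256 + 0.0319 + 0.5016 = 1.986 bits.

1.986 bits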